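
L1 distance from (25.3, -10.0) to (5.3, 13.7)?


|25.3-5.3| + |(-10)-13.7| = 20 + 23.7 = 43.7

43.7


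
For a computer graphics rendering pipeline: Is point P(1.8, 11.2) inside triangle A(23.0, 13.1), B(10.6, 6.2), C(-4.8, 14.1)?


Cross products: AB x AP = -122.72, BC x BP = -7.48, CA x CP = -74.02
All same sign? yes

Yes, inside


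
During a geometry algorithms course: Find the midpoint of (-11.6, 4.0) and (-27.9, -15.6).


M = (((-11.6)+(-27.9))/2, (4+(-15.6))/2)
= (-19.75, -5.8)

(-19.75, -5.8)


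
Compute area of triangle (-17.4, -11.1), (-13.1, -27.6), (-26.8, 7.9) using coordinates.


Area = |x_A(y_B-y_C) + x_B(y_C-y_A) + x_C(y_A-y_B)|/2
= |617.7 + (-248.9) + (-442.2)|/2
= 73.4/2 = 36.7

36.7


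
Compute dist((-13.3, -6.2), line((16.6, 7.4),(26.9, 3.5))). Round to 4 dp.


|cross product| = 256.69
|line direction| = sqrt(121.3) = 11.0136
Distance = 256.69/sqrt(121.3) = 23.3066

23.3066


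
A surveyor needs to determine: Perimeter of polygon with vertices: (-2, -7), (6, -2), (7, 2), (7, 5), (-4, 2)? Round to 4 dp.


Sides: (-2, -7)->(6, -2): sqrt(89) = 9.433981, (6, -2)->(7, 2): sqrt(17) = 4.123106, (7, 2)->(7, 5): sqrt(9) = 3, (7, 5)->(-4, 2): sqrt(130) = 11.401754, (-4, 2)->(-2, -7): sqrt(85) = 9.219544
Sum = 37.178385
Perimeter = 37.1784

37.1784


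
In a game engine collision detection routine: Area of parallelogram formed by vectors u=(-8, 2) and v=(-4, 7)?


|u x v| = |(-8)*7 - 2*(-4)|
= |(-56) - (-8)| = 48

48


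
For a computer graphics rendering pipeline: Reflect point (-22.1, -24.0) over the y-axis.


Reflection over y-axis: (x,y) -> (-x,y)
(-22.1, -24) -> (22.1, -24)

(22.1, -24)


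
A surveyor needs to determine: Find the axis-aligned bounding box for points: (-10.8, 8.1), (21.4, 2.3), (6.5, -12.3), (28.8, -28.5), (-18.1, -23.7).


x range: [-18.1, 28.8]
y range: [-28.5, 8.1]
Bounding box: (-18.1,-28.5) to (28.8,8.1)

(-18.1,-28.5) to (28.8,8.1)


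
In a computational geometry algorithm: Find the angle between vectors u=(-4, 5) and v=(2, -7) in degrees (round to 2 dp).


u.v = -43, |u| = sqrt(41) = 6.4031, |v| = sqrt(53) = 7.2801
cos(theta) = u.v/(|u||v|) = -43/sqrt(2173) = -0.922441
theta = acos(-0.922441) = 157.29 degrees

157.29 degrees


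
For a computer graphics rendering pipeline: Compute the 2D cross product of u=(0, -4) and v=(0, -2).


u x v = u_x*v_y - u_y*v_x = 0*(-2) - (-4)*0
= 0 - 0 = 0

0


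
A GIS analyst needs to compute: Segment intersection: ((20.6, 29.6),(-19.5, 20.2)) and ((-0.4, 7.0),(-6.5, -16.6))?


Cross products: d1=357.74, d2=-531.28, d3=708.86, d4=1597.88
d1*d2 < 0 and d3*d4 < 0? no

No, they don't intersect


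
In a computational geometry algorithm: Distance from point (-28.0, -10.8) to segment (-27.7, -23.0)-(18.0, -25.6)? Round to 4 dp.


Project P onto AB: t = 0 (clamped to [0,1])
Closest point on segment: (-27.7, -23)
Distance: 12.2037

12.2037


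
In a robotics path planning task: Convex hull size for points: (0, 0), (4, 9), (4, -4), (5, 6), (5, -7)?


Convex hull vertices (CCW): (0, 0), (5, -7), (5, 6), (4, 9)
Count = 4

4


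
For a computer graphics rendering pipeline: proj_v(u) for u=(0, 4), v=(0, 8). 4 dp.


u.v = 32, |v| = sqrt(64) = 8
Scalar projection = u.v / |v| = 32 / sqrt(64) = 4

4


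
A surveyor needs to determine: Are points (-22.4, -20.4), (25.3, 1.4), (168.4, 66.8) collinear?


Cross product: (25.3-(-22.4))*(66.8-(-20.4)) - (1.4-(-20.4))*(168.4-(-22.4))
= 0

Yes, collinear


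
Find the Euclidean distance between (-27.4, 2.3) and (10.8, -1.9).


dx=38.2, dy=-4.2
d^2 = 38.2^2 + (-4.2)^2 = 1476.88
d = sqrt(1476.88) = 38.4302

38.4302


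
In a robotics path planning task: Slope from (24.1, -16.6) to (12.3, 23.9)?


slope = (y2-y1)/(x2-x1) = (23.9-(-16.6))/(12.3-24.1) = 40.5/(-11.8) = -3.4322

-3.4322


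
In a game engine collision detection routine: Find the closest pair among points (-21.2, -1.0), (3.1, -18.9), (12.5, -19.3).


d(P0,P1) = 30.1811, d(P0,P2) = 38.3481, d(P1,P2) = 9.4085
Closest: P1 and P2

Closest pair: (3.1, -18.9) and (12.5, -19.3), distance = 9.4085


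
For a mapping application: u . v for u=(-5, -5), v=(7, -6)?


u . v = u_x*v_x + u_y*v_y = (-5)*7 + (-5)*(-6)
= (-35) + 30 = -5

-5


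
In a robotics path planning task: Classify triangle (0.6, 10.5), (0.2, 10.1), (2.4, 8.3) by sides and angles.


Side lengths squared: AB^2=0.32, BC^2=8.08, CA^2=8.08
Sorted: [0.32, 8.08, 8.08]
By sides: Isosceles, By angles: Acute

Isosceles, Acute


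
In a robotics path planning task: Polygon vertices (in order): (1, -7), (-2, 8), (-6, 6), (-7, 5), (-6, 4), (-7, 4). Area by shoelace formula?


Shoelace sum: (1*8 - (-2)*(-7)) + ((-2)*6 - (-6)*8) + ((-6)*5 - (-7)*6) + ((-7)*4 - (-6)*5) + ((-6)*4 - (-7)*4) + ((-7)*(-7) - 1*4)
= 93
Area = |93|/2 = 46.5

46.5


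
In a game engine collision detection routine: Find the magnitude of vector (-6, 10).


|u| = sqrt((-6)^2 + 10^2) = sqrt(136) = 11.6619

11.6619


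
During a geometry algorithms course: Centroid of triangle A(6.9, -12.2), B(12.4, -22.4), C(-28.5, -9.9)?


Centroid = ((x_A+x_B+x_C)/3, (y_A+y_B+y_C)/3)
= ((6.9+12.4+(-28.5))/3, ((-12.2)+(-22.4)+(-9.9))/3)
= (-3.0667, -14.8333)

(-3.0667, -14.8333)


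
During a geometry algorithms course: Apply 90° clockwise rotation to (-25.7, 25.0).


90° CW: (x,y) -> (y, -x)
(-25.7,25) -> (25, 25.7)

(25, 25.7)


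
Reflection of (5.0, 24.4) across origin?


Reflection over origin: (x,y) -> (-x,-y)
(5, 24.4) -> (-5, -24.4)

(-5, -24.4)


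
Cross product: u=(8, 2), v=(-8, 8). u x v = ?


u x v = u_x*v_y - u_y*v_x = 8*8 - 2*(-8)
= 64 - (-16) = 80

80


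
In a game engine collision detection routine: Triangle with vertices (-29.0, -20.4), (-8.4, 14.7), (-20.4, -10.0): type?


Side lengths squared: AB^2=1656.37, BC^2=754.09, CA^2=182.12
Sorted: [182.12, 754.09, 1656.37]
By sides: Scalene, By angles: Obtuse

Scalene, Obtuse


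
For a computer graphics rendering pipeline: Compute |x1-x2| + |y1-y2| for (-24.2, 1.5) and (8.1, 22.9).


|(-24.2)-8.1| + |1.5-22.9| = 32.3 + 21.4 = 53.7

53.7


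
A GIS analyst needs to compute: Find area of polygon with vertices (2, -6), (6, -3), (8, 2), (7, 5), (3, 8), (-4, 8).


Shoelace sum: (2*(-3) - 6*(-6)) + (6*2 - 8*(-3)) + (8*5 - 7*2) + (7*8 - 3*5) + (3*8 - (-4)*8) + ((-4)*(-6) - 2*8)
= 197
Area = |197|/2 = 98.5

98.5


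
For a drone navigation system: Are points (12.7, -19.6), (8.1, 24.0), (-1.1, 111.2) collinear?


Cross product: (8.1-12.7)*(111.2-(-19.6)) - (24-(-19.6))*((-1.1)-12.7)
= 0

Yes, collinear


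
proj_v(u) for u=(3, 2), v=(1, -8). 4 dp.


u.v = -13, |v| = sqrt(65) = 8.0623
Scalar projection = u.v / |v| = -13 / sqrt(65) = -1.6125

-1.6125


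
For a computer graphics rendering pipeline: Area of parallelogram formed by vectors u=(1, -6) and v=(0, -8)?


|u x v| = |1*(-8) - (-6)*0|
= |(-8) - 0| = 8

8


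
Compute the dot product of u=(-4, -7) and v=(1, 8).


u . v = u_x*v_x + u_y*v_y = (-4)*1 + (-7)*8
= (-4) + (-56) = -60

-60


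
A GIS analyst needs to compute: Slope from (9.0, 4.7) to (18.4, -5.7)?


slope = (y2-y1)/(x2-x1) = ((-5.7)-4.7)/(18.4-9) = (-10.4)/9.4 = -1.1064

-1.1064


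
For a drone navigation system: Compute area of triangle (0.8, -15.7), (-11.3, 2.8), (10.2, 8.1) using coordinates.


Area = |x_A(y_B-y_C) + x_B(y_C-y_A) + x_C(y_A-y_B)|/2
= |(-4.24) + (-268.94) + (-188.7)|/2
= 461.88/2 = 230.94

230.94


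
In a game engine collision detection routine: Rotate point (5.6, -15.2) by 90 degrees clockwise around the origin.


90° CW: (x,y) -> (y, -x)
(5.6,-15.2) -> (-15.2, -5.6)

(-15.2, -5.6)


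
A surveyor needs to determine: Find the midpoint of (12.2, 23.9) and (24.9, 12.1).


M = ((12.2+24.9)/2, (23.9+12.1)/2)
= (18.55, 18)

(18.55, 18)


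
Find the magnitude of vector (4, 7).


|u| = sqrt(4^2 + 7^2) = sqrt(65) = 8.0623

8.0623


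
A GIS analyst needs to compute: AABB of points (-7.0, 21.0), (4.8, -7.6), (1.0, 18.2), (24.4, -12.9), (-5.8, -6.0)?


x range: [-7, 24.4]
y range: [-12.9, 21]
Bounding box: (-7,-12.9) to (24.4,21)

(-7,-12.9) to (24.4,21)


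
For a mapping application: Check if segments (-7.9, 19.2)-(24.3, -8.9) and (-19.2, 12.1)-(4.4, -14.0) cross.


Cross products: d1=462.49, d2=639.75, d3=-546.15, d4=-723.41
d1*d2 < 0 and d3*d4 < 0? no

No, they don't intersect


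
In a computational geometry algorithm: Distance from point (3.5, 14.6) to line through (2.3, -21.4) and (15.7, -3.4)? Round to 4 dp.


|cross product| = 460.8
|line direction| = sqrt(503.56) = 22.4401
Distance = 460.8/sqrt(503.56) = 20.5346

20.5346


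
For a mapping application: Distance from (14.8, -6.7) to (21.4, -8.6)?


dx=6.6, dy=-1.9
d^2 = 6.6^2 + (-1.9)^2 = 47.17
d = sqrt(47.17) = 6.868

6.868


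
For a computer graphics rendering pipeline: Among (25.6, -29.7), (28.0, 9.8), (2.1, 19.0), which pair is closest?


d(P0,P1) = 39.5728, d(P0,P2) = 54.0735, d(P1,P2) = 27.4855
Closest: P1 and P2

Closest pair: (28.0, 9.8) and (2.1, 19.0), distance = 27.4855


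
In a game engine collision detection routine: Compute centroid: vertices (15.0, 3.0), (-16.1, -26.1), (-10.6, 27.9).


Centroid = ((x_A+x_B+x_C)/3, (y_A+y_B+y_C)/3)
= ((15+(-16.1)+(-10.6))/3, (3+(-26.1)+27.9)/3)
= (-3.9, 1.6)

(-3.9, 1.6)


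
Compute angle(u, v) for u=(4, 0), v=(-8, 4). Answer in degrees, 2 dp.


u.v = -32, |u| = sqrt(16) = 4, |v| = sqrt(80) = 8.9443
cos(theta) = u.v/(|u||v|) = -32/sqrt(1280) = -0.894427
theta = acos(-0.894427) = 153.43 degrees

153.43 degrees


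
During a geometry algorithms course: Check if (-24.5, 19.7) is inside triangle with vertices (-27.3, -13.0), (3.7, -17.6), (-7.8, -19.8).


Cross products: AB x AP = 1026.58, BC x BP = -490.99, CA x CP = -656.69
All same sign? no

No, outside


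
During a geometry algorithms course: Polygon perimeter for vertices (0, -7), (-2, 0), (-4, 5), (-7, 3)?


Sides: (0, -7)->(-2, 0): sqrt(53) = 7.28011, (-2, 0)->(-4, 5): sqrt(29) = 5.385165, (-4, 5)->(-7, 3): sqrt(13) = 3.605551, (-7, 3)->(0, -7): sqrt(149) = 12.206556
Sum = 28.477382
Perimeter = 28.4774

28.4774


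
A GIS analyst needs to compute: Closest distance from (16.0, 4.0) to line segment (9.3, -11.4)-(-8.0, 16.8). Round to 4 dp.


Project P onto AB: t = 0.2909 (clamped to [0,1])
Closest point on segment: (4.2679, -3.1974)
Distance: 13.7639

13.7639


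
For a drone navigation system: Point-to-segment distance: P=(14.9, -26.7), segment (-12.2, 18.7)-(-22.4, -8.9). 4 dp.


Project P onto AB: t = 1 (clamped to [0,1])
Closest point on segment: (-22.4, -8.9)
Distance: 41.3295

41.3295


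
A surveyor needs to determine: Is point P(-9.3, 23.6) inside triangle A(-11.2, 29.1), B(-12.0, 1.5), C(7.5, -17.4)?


Cross products: AB x AP = 56.84, BC x BP = 481.98, CA x CP = 14.5
All same sign? yes

Yes, inside


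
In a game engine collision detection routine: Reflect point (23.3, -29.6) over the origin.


Reflection over origin: (x,y) -> (-x,-y)
(23.3, -29.6) -> (-23.3, 29.6)

(-23.3, 29.6)


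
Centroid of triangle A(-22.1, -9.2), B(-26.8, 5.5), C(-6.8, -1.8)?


Centroid = ((x_A+x_B+x_C)/3, (y_A+y_B+y_C)/3)
= (((-22.1)+(-26.8)+(-6.8))/3, ((-9.2)+5.5+(-1.8))/3)
= (-18.5667, -1.8333)

(-18.5667, -1.8333)


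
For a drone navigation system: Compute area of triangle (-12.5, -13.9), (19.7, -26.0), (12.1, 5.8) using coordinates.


Area = |x_A(y_B-y_C) + x_B(y_C-y_A) + x_C(y_A-y_B)|/2
= |397.5 + 388.09 + 146.41|/2
= 932/2 = 466

466


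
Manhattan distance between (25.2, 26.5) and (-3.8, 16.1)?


|25.2-(-3.8)| + |26.5-16.1| = 29 + 10.4 = 39.4

39.4


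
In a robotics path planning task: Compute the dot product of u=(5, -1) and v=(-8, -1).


u . v = u_x*v_x + u_y*v_y = 5*(-8) + (-1)*(-1)
= (-40) + 1 = -39

-39


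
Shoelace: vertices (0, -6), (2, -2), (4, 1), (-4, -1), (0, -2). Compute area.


Shoelace sum: (0*(-2) - 2*(-6)) + (2*1 - 4*(-2)) + (4*(-1) - (-4)*1) + ((-4)*(-2) - 0*(-1)) + (0*(-6) - 0*(-2))
= 30
Area = |30|/2 = 15

15


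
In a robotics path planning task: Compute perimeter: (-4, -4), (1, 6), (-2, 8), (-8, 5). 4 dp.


Sides: (-4, -4)->(1, 6): sqrt(125) = 11.18034, (1, 6)->(-2, 8): sqrt(13) = 3.605551, (-2, 8)->(-8, 5): sqrt(45) = 6.708204, (-8, 5)->(-4, -4): sqrt(97) = 9.848858
Sum = 31.342953
Perimeter = 31.343

31.343


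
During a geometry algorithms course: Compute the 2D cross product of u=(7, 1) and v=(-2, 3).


u x v = u_x*v_y - u_y*v_x = 7*3 - 1*(-2)
= 21 - (-2) = 23

23


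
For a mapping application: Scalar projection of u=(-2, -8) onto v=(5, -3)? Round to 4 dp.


u.v = 14, |v| = sqrt(34) = 5.831
Scalar projection = u.v / |v| = 14 / sqrt(34) = 2.401

2.401


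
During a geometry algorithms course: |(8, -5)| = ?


|u| = sqrt(8^2 + (-5)^2) = sqrt(89) = 9.434

9.434


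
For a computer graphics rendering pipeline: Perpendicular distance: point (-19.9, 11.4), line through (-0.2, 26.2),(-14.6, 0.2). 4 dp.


|cross product| = 299.08
|line direction| = sqrt(883.36) = 29.7214
Distance = 299.08/sqrt(883.36) = 10.0628

10.0628


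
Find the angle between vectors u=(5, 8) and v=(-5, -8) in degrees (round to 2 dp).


u.v = -89, |u| = sqrt(89) = 9.434, |v| = sqrt(89) = 9.434
cos(theta) = u.v/(|u||v|) = -89/sqrt(7921) = -1
theta = acos(-1) = 180 degrees

180 degrees


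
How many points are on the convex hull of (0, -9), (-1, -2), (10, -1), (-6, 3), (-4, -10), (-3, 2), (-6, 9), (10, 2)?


Convex hull vertices (CCW): (-6, 3), (-4, -10), (0, -9), (10, -1), (10, 2), (-6, 9)
Count = 6

6


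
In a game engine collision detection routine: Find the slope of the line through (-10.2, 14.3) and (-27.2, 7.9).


slope = (y2-y1)/(x2-x1) = (7.9-14.3)/((-27.2)-(-10.2)) = (-6.4)/(-17) = 0.3765

0.3765


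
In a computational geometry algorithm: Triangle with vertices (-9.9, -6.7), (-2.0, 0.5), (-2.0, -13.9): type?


Side lengths squared: AB^2=114.25, BC^2=207.36, CA^2=114.25
Sorted: [114.25, 114.25, 207.36]
By sides: Isosceles, By angles: Acute

Isosceles, Acute


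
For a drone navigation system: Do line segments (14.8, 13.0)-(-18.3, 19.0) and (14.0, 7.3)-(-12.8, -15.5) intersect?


Cross products: d1=-134.52, d2=-1050, d3=193.47, d4=1108.95
d1*d2 < 0 and d3*d4 < 0? no

No, they don't intersect


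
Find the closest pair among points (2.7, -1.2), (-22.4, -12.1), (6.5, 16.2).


d(P0,P1) = 27.3646, d(P0,P2) = 17.8101, d(P1,P2) = 40.4487
Closest: P0 and P2

Closest pair: (2.7, -1.2) and (6.5, 16.2), distance = 17.8101


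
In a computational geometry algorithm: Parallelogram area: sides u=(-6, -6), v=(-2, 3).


|u x v| = |(-6)*3 - (-6)*(-2)|
= |(-18) - 12| = 30

30


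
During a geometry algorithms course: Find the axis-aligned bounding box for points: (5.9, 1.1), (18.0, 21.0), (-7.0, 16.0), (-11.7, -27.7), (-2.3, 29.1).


x range: [-11.7, 18]
y range: [-27.7, 29.1]
Bounding box: (-11.7,-27.7) to (18,29.1)

(-11.7,-27.7) to (18,29.1)


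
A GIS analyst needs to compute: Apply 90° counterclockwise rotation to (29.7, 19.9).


90° CCW: (x,y) -> (-y, x)
(29.7,19.9) -> (-19.9, 29.7)

(-19.9, 29.7)


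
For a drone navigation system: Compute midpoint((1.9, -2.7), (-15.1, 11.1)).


M = ((1.9+(-15.1))/2, ((-2.7)+11.1)/2)
= (-6.6, 4.2)

(-6.6, 4.2)


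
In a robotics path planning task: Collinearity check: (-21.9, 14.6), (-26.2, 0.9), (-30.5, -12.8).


Cross product: ((-26.2)-(-21.9))*((-12.8)-14.6) - (0.9-14.6)*((-30.5)-(-21.9))
= 0

Yes, collinear


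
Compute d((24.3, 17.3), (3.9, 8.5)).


dx=-20.4, dy=-8.8
d^2 = (-20.4)^2 + (-8.8)^2 = 493.6
d = sqrt(493.6) = 22.2171

22.2171


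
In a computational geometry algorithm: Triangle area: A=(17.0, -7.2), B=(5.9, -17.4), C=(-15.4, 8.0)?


Area = |x_A(y_B-y_C) + x_B(y_C-y_A) + x_C(y_A-y_B)|/2
= |(-431.8) + 89.68 + (-157.08)|/2
= 499.2/2 = 249.6

249.6


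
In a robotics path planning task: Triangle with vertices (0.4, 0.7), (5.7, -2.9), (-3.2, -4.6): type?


Side lengths squared: AB^2=41.05, BC^2=82.1, CA^2=41.05
Sorted: [41.05, 41.05, 82.1]
By sides: Isosceles, By angles: Right

Isosceles, Right


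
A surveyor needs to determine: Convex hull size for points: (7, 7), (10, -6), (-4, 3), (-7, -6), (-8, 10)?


Convex hull vertices (CCW): (-8, 10), (-7, -6), (10, -6), (7, 7)
Count = 4

4


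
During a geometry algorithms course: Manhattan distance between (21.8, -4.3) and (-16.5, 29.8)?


|21.8-(-16.5)| + |(-4.3)-29.8| = 38.3 + 34.1 = 72.4

72.4


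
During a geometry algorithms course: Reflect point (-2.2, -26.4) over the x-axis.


Reflection over x-axis: (x,y) -> (x,-y)
(-2.2, -26.4) -> (-2.2, 26.4)

(-2.2, 26.4)


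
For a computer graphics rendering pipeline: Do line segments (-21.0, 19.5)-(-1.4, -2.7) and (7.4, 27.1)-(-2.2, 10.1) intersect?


Cross products: d1=-409.84, d2=136.48, d3=779.44, d4=233.12
d1*d2 < 0 and d3*d4 < 0? no

No, they don't intersect


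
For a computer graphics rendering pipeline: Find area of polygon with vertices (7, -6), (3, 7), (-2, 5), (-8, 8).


Shoelace sum: (7*7 - 3*(-6)) + (3*5 - (-2)*7) + ((-2)*8 - (-8)*5) + ((-8)*(-6) - 7*8)
= 112
Area = |112|/2 = 56

56


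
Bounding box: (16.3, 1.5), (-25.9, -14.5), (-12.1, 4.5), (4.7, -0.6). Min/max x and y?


x range: [-25.9, 16.3]
y range: [-14.5, 4.5]
Bounding box: (-25.9,-14.5) to (16.3,4.5)

(-25.9,-14.5) to (16.3,4.5)


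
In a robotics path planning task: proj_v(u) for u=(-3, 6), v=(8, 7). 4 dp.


u.v = 18, |v| = sqrt(113) = 10.6301
Scalar projection = u.v / |v| = 18 / sqrt(113) = 1.6933

1.6933


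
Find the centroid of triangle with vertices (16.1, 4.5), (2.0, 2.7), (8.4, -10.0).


Centroid = ((x_A+x_B+x_C)/3, (y_A+y_B+y_C)/3)
= ((16.1+2+8.4)/3, (4.5+2.7+(-10))/3)
= (8.8333, -0.9333)

(8.8333, -0.9333)


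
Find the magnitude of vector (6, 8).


|u| = sqrt(6^2 + 8^2) = sqrt(100) = 10

10


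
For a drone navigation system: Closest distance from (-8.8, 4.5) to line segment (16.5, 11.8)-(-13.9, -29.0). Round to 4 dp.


Project P onto AB: t = 0.4121 (clamped to [0,1])
Closest point on segment: (3.9708, -5.0155)
Distance: 15.926

15.926


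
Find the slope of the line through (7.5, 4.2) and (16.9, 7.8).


slope = (y2-y1)/(x2-x1) = (7.8-4.2)/(16.9-7.5) = 3.6/9.4 = 0.383

0.383


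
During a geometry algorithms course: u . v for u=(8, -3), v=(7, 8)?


u . v = u_x*v_x + u_y*v_y = 8*7 + (-3)*8
= 56 + (-24) = 32

32


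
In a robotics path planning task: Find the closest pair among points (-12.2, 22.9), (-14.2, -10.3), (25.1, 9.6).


d(P0,P1) = 33.2602, d(P0,P2) = 39.6003, d(P1,P2) = 44.0511
Closest: P0 and P1

Closest pair: (-12.2, 22.9) and (-14.2, -10.3), distance = 33.2602


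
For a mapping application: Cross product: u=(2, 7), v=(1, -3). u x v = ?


u x v = u_x*v_y - u_y*v_x = 2*(-3) - 7*1
= (-6) - 7 = -13

-13


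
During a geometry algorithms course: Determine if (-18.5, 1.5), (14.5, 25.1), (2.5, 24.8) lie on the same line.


Cross product: (14.5-(-18.5))*(24.8-1.5) - (25.1-1.5)*(2.5-(-18.5))
= 273.3

No, not collinear


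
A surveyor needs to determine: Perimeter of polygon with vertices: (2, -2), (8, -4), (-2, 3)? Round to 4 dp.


Sides: (2, -2)->(8, -4): sqrt(40) = 6.324555, (8, -4)->(-2, 3): sqrt(149) = 12.206556, (-2, 3)->(2, -2): sqrt(41) = 6.403124
Sum = 24.934235
Perimeter = 24.9342

24.9342


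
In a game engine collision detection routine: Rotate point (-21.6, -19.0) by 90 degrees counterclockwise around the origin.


90° CCW: (x,y) -> (-y, x)
(-21.6,-19) -> (19, -21.6)

(19, -21.6)


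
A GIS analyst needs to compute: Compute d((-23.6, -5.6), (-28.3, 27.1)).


dx=-4.7, dy=32.7
d^2 = (-4.7)^2 + 32.7^2 = 1091.38
d = sqrt(1091.38) = 33.036

33.036


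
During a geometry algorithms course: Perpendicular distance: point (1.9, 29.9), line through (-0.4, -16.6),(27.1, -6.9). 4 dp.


|cross product| = 1256.44
|line direction| = sqrt(850.34) = 29.1606
Distance = 1256.44/sqrt(850.34) = 43.0869

43.0869


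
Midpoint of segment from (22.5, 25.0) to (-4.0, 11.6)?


M = ((22.5+(-4))/2, (25+11.6)/2)
= (9.25, 18.3)

(9.25, 18.3)


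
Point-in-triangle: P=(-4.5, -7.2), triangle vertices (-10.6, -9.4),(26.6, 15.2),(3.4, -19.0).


Cross products: AB x AP = -68.22, BC x BP = -543.94, CA x CP = -89.36
All same sign? yes

Yes, inside


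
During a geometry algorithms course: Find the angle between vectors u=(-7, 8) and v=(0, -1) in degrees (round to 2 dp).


u.v = -8, |u| = sqrt(113) = 10.6301, |v| = sqrt(1) = 1
cos(theta) = u.v/(|u||v|) = -8/sqrt(113) = -0.752577
theta = acos(-0.752577) = 138.81 degrees

138.81 degrees


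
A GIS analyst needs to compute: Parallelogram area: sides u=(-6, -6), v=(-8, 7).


|u x v| = |(-6)*7 - (-6)*(-8)|
= |(-42) - 48| = 90

90


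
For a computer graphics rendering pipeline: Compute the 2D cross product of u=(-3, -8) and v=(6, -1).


u x v = u_x*v_y - u_y*v_x = (-3)*(-1) - (-8)*6
= 3 - (-48) = 51

51


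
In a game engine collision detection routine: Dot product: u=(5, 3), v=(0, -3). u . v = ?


u . v = u_x*v_x + u_y*v_y = 5*0 + 3*(-3)
= 0 + (-9) = -9

-9


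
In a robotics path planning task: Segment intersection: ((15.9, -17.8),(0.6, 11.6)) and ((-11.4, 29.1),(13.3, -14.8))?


Cross products: d1=40.04, d2=94.55, d3=85.05, d4=30.54
d1*d2 < 0 and d3*d4 < 0? no

No, they don't intersect


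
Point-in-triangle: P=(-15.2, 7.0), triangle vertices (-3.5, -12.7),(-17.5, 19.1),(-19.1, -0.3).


Cross products: AB x AP = 96.26, BC x BP = 63.98, CA x CP = 162.24
All same sign? yes

Yes, inside


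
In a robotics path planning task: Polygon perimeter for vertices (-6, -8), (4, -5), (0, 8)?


Sides: (-6, -8)->(4, -5): sqrt(109) = 10.440307, (4, -5)->(0, 8): sqrt(185) = 13.601471, (0, 8)->(-6, -8): sqrt(292) = 17.088007
Sum = 41.129785
Perimeter = 41.1298

41.1298


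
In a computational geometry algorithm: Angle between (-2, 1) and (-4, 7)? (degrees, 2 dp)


u.v = 15, |u| = sqrt(5) = 2.2361, |v| = sqrt(65) = 8.0623
cos(theta) = u.v/(|u||v|) = 15/sqrt(325) = 0.83205
theta = acos(0.83205) = 33.69 degrees

33.69 degrees


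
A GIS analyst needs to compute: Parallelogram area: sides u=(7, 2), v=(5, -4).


|u x v| = |7*(-4) - 2*5|
= |(-28) - 10| = 38

38


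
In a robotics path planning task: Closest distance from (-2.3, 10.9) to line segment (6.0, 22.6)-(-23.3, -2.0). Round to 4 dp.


Project P onto AB: t = 0.3628 (clamped to [0,1])
Closest point on segment: (-4.63, 13.6752)
Distance: 3.6236

3.6236


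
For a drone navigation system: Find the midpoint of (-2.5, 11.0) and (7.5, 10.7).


M = (((-2.5)+7.5)/2, (11+10.7)/2)
= (2.5, 10.85)

(2.5, 10.85)


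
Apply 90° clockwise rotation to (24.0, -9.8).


90° CW: (x,y) -> (y, -x)
(24,-9.8) -> (-9.8, -24)

(-9.8, -24)


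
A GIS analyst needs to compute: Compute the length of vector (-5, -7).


|u| = sqrt((-5)^2 + (-7)^2) = sqrt(74) = 8.6023

8.6023


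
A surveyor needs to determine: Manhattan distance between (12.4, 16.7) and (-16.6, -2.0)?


|12.4-(-16.6)| + |16.7-(-2)| = 29 + 18.7 = 47.7

47.7


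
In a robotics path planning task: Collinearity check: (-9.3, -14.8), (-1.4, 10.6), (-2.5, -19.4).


Cross product: ((-1.4)-(-9.3))*((-19.4)-(-14.8)) - (10.6-(-14.8))*((-2.5)-(-9.3))
= -209.06

No, not collinear


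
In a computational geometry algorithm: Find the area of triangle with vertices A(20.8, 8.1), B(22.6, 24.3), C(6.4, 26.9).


Area = |x_A(y_B-y_C) + x_B(y_C-y_A) + x_C(y_A-y_B)|/2
= |(-54.08) + 424.88 + (-103.68)|/2
= 267.12/2 = 133.56

133.56


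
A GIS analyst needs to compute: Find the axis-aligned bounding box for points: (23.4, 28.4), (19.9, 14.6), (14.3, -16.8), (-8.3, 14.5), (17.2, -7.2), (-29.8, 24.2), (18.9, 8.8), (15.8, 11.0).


x range: [-29.8, 23.4]
y range: [-16.8, 28.4]
Bounding box: (-29.8,-16.8) to (23.4,28.4)

(-29.8,-16.8) to (23.4,28.4)


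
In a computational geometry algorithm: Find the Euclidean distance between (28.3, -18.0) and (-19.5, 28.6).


dx=-47.8, dy=46.6
d^2 = (-47.8)^2 + 46.6^2 = 4456.4
d = sqrt(4456.4) = 66.7563

66.7563


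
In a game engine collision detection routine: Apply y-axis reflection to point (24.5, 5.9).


Reflection over y-axis: (x,y) -> (-x,y)
(24.5, 5.9) -> (-24.5, 5.9)

(-24.5, 5.9)


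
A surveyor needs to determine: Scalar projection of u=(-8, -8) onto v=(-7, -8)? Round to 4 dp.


u.v = 120, |v| = sqrt(113) = 10.6301
Scalar projection = u.v / |v| = 120 / sqrt(113) = 11.2887

11.2887


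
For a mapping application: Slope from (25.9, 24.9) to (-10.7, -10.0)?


slope = (y2-y1)/(x2-x1) = ((-10)-24.9)/((-10.7)-25.9) = (-34.9)/(-36.6) = 0.9536

0.9536


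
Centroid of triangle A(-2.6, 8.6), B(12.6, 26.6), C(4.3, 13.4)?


Centroid = ((x_A+x_B+x_C)/3, (y_A+y_B+y_C)/3)
= (((-2.6)+12.6+4.3)/3, (8.6+26.6+13.4)/3)
= (4.7667, 16.2)

(4.7667, 16.2)


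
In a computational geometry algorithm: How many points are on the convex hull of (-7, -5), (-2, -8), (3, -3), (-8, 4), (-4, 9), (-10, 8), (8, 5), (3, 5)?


Convex hull vertices (CCW): (-10, 8), (-7, -5), (-2, -8), (3, -3), (8, 5), (-4, 9)
Count = 6

6


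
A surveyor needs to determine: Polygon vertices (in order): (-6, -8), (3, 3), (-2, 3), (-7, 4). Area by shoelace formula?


Shoelace sum: ((-6)*3 - 3*(-8)) + (3*3 - (-2)*3) + ((-2)*4 - (-7)*3) + ((-7)*(-8) - (-6)*4)
= 114
Area = |114|/2 = 57

57


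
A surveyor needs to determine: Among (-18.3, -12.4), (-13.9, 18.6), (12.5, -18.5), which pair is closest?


d(P0,P1) = 31.3107, d(P0,P2) = 31.3982, d(P1,P2) = 45.5343
Closest: P0 and P1

Closest pair: (-18.3, -12.4) and (-13.9, 18.6), distance = 31.3107


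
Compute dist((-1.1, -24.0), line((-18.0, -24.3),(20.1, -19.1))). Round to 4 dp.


|cross product| = 76.45
|line direction| = sqrt(1478.65) = 38.4532
Distance = 76.45/sqrt(1478.65) = 1.9881

1.9881


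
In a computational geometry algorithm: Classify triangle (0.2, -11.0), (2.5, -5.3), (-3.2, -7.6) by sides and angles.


Side lengths squared: AB^2=37.78, BC^2=37.78, CA^2=23.12
Sorted: [23.12, 37.78, 37.78]
By sides: Isosceles, By angles: Acute

Isosceles, Acute


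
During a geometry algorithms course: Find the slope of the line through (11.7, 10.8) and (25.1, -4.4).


slope = (y2-y1)/(x2-x1) = ((-4.4)-10.8)/(25.1-11.7) = (-15.2)/13.4 = -1.1343

-1.1343


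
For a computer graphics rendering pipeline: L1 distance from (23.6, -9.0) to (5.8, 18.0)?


|23.6-5.8| + |(-9)-18| = 17.8 + 27 = 44.8

44.8


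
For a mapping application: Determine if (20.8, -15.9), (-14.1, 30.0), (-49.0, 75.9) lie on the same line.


Cross product: ((-14.1)-20.8)*(75.9-(-15.9)) - (30-(-15.9))*((-49)-20.8)
= 0

Yes, collinear


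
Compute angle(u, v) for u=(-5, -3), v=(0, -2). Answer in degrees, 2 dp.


u.v = 6, |u| = sqrt(34) = 5.831, |v| = sqrt(4) = 2
cos(theta) = u.v/(|u||v|) = 6/sqrt(136) = 0.514496
theta = acos(0.514496) = 59.04 degrees

59.04 degrees


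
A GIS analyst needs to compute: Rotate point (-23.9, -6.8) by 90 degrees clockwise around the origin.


90° CW: (x,y) -> (y, -x)
(-23.9,-6.8) -> (-6.8, 23.9)

(-6.8, 23.9)


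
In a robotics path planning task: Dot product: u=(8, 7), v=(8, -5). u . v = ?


u . v = u_x*v_x + u_y*v_y = 8*8 + 7*(-5)
= 64 + (-35) = 29

29


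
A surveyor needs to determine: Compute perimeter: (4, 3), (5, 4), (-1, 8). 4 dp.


Sides: (4, 3)->(5, 4): sqrt(2) = 1.414214, (5, 4)->(-1, 8): sqrt(52) = 7.211103, (-1, 8)->(4, 3): sqrt(50) = 7.071068
Sum = 15.696385
Perimeter = 15.6964

15.6964


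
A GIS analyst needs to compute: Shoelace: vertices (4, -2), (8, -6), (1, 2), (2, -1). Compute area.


Shoelace sum: (4*(-6) - 8*(-2)) + (8*2 - 1*(-6)) + (1*(-1) - 2*2) + (2*(-2) - 4*(-1))
= 9
Area = |9|/2 = 4.5

4.5


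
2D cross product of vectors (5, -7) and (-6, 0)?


u x v = u_x*v_y - u_y*v_x = 5*0 - (-7)*(-6)
= 0 - 42 = -42

-42


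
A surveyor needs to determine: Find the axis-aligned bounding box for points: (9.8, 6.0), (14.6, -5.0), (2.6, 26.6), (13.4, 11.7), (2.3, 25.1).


x range: [2.3, 14.6]
y range: [-5, 26.6]
Bounding box: (2.3,-5) to (14.6,26.6)

(2.3,-5) to (14.6,26.6)


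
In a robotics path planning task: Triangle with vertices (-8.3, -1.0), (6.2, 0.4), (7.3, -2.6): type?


Side lengths squared: AB^2=212.21, BC^2=10.21, CA^2=245.92
Sorted: [10.21, 212.21, 245.92]
By sides: Scalene, By angles: Obtuse

Scalene, Obtuse


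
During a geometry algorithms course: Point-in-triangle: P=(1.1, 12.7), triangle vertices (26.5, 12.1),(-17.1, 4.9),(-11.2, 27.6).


Cross products: AB x AP = -209.04, BC x BP = -367.12, CA x CP = -371.08
All same sign? yes

Yes, inside


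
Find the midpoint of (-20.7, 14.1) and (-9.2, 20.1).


M = (((-20.7)+(-9.2))/2, (14.1+20.1)/2)
= (-14.95, 17.1)

(-14.95, 17.1)


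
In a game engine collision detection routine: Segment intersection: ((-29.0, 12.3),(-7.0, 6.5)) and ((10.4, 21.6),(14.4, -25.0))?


Cross products: d1=-1873.24, d2=-871.24, d3=433.12, d4=-568.88
d1*d2 < 0 and d3*d4 < 0? no

No, they don't intersect


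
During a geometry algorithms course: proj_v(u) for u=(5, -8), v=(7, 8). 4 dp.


u.v = -29, |v| = sqrt(113) = 10.6301
Scalar projection = u.v / |v| = -29 / sqrt(113) = -2.7281

-2.7281


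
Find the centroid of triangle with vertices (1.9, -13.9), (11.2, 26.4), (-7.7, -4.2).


Centroid = ((x_A+x_B+x_C)/3, (y_A+y_B+y_C)/3)
= ((1.9+11.2+(-7.7))/3, ((-13.9)+26.4+(-4.2))/3)
= (1.8, 2.7667)

(1.8, 2.7667)


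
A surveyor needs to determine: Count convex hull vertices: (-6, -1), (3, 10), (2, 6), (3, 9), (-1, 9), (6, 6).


Convex hull vertices (CCW): (-6, -1), (6, 6), (3, 10), (-1, 9)
Count = 4

4


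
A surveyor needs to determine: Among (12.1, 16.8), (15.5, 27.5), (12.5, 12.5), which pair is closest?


d(P0,P1) = 11.2272, d(P0,P2) = 4.3186, d(P1,P2) = 15.2971
Closest: P0 and P2

Closest pair: (12.1, 16.8) and (12.5, 12.5), distance = 4.3186


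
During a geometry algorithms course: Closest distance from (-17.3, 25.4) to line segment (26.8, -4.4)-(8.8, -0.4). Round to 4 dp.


Project P onto AB: t = 1 (clamped to [0,1])
Closest point on segment: (8.8, -0.4)
Distance: 36.6995

36.6995


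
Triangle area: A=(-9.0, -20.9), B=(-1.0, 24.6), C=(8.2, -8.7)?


Area = |x_A(y_B-y_C) + x_B(y_C-y_A) + x_C(y_A-y_B)|/2
= |(-299.7) + (-12.2) + (-373.1)|/2
= 685/2 = 342.5

342.5


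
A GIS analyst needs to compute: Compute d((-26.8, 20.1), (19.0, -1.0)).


dx=45.8, dy=-21.1
d^2 = 45.8^2 + (-21.1)^2 = 2542.85
d = sqrt(2542.85) = 50.4267

50.4267


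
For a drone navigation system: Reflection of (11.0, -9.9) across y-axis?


Reflection over y-axis: (x,y) -> (-x,y)
(11, -9.9) -> (-11, -9.9)

(-11, -9.9)


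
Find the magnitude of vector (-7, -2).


|u| = sqrt((-7)^2 + (-2)^2) = sqrt(53) = 7.2801

7.2801


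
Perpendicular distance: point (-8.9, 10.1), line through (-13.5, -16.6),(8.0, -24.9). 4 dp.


|cross product| = 612.23
|line direction| = sqrt(531.14) = 23.0465
Distance = 612.23/sqrt(531.14) = 26.565

26.565


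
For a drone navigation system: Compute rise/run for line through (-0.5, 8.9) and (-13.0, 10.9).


slope = (y2-y1)/(x2-x1) = (10.9-8.9)/((-13)-(-0.5)) = 2/(-12.5) = -0.16

-0.16


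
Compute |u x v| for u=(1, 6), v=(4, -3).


|u x v| = |1*(-3) - 6*4|
= |(-3) - 24| = 27

27


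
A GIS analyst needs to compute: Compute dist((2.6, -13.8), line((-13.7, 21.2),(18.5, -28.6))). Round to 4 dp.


|cross product| = 315.26
|line direction| = sqrt(3516.88) = 59.3033
Distance = 315.26/sqrt(3516.88) = 5.3161

5.3161


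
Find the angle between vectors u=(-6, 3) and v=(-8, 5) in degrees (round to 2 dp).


u.v = 63, |u| = sqrt(45) = 6.7082, |v| = sqrt(89) = 9.434
cos(theta) = u.v/(|u||v|) = 63/sqrt(4005) = 0.995495
theta = acos(0.995495) = 5.44 degrees

5.44 degrees


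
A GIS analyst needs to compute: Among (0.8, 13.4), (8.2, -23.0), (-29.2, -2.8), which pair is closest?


d(P0,P1) = 37.1446, d(P0,P2) = 34.0946, d(P1,P2) = 42.5065
Closest: P0 and P2

Closest pair: (0.8, 13.4) and (-29.2, -2.8), distance = 34.0946


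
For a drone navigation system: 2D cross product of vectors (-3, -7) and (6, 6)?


u x v = u_x*v_y - u_y*v_x = (-3)*6 - (-7)*6
= (-18) - (-42) = 24

24


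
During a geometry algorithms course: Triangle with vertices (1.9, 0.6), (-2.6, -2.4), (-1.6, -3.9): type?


Side lengths squared: AB^2=29.25, BC^2=3.25, CA^2=32.5
Sorted: [3.25, 29.25, 32.5]
By sides: Scalene, By angles: Right

Scalene, Right


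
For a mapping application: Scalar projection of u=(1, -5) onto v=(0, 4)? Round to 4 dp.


u.v = -20, |v| = sqrt(16) = 4
Scalar projection = u.v / |v| = -20 / sqrt(16) = -5

-5


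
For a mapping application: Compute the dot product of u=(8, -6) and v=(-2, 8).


u . v = u_x*v_x + u_y*v_y = 8*(-2) + (-6)*8
= (-16) + (-48) = -64

-64


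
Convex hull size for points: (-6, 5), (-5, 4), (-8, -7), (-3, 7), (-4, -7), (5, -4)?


Convex hull vertices (CCW): (-8, -7), (-4, -7), (5, -4), (-3, 7), (-6, 5)
Count = 5

5


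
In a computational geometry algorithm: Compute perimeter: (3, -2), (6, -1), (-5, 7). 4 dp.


Sides: (3, -2)->(6, -1): sqrt(10) = 3.162278, (6, -1)->(-5, 7): sqrt(185) = 13.601471, (-5, 7)->(3, -2): sqrt(145) = 12.041595
Sum = 28.805344
Perimeter = 28.8053

28.8053


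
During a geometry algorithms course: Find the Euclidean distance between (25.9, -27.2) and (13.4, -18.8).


dx=-12.5, dy=8.4
d^2 = (-12.5)^2 + 8.4^2 = 226.81
d = sqrt(226.81) = 15.0602

15.0602


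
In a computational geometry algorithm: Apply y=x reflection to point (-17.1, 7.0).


Reflection over y=x: (x,y) -> (y,x)
(-17.1, 7) -> (7, -17.1)

(7, -17.1)


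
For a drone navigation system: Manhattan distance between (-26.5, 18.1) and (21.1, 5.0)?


|(-26.5)-21.1| + |18.1-5| = 47.6 + 13.1 = 60.7

60.7


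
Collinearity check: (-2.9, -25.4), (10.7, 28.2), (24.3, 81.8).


Cross product: (10.7-(-2.9))*(81.8-(-25.4)) - (28.2-(-25.4))*(24.3-(-2.9))
= 0

Yes, collinear


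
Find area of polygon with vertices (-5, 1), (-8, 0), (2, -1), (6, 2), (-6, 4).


Shoelace sum: ((-5)*0 - (-8)*1) + ((-8)*(-1) - 2*0) + (2*2 - 6*(-1)) + (6*4 - (-6)*2) + ((-6)*1 - (-5)*4)
= 76
Area = |76|/2 = 38

38


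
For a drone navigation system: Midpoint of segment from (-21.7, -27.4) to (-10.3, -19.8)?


M = (((-21.7)+(-10.3))/2, ((-27.4)+(-19.8))/2)
= (-16, -23.6)

(-16, -23.6)


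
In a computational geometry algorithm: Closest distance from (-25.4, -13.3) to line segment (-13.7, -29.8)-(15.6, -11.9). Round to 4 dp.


Project P onto AB: t = 0 (clamped to [0,1])
Closest point on segment: (-13.7, -29.8)
Distance: 20.2272

20.2272


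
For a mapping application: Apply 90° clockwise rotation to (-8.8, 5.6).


90° CW: (x,y) -> (y, -x)
(-8.8,5.6) -> (5.6, 8.8)

(5.6, 8.8)


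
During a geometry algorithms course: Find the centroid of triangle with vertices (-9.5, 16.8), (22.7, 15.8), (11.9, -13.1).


Centroid = ((x_A+x_B+x_C)/3, (y_A+y_B+y_C)/3)
= (((-9.5)+22.7+11.9)/3, (16.8+15.8+(-13.1))/3)
= (8.3667, 6.5)

(8.3667, 6.5)


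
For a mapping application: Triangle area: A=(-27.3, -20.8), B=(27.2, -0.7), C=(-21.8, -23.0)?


Area = |x_A(y_B-y_C) + x_B(y_C-y_A) + x_C(y_A-y_B)|/2
= |(-608.79) + (-59.84) + 438.18|/2
= 230.45/2 = 115.225

115.225


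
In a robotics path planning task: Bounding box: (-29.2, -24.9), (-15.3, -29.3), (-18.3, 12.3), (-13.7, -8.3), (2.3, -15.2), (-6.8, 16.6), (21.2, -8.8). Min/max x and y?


x range: [-29.2, 21.2]
y range: [-29.3, 16.6]
Bounding box: (-29.2,-29.3) to (21.2,16.6)

(-29.2,-29.3) to (21.2,16.6)


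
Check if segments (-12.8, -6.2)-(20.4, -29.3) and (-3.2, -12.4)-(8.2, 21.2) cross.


Cross products: d1=393.24, d2=-985.62, d3=15.92, d4=1394.78
d1*d2 < 0 and d3*d4 < 0? no

No, they don't intersect


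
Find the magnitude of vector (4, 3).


|u| = sqrt(4^2 + 3^2) = sqrt(25) = 5

5


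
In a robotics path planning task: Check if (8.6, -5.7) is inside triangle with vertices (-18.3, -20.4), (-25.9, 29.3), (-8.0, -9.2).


Cross products: AB x AP = -1448.65, BC x BP = 701.75, CA x CP = 149.87
All same sign? no

No, outside


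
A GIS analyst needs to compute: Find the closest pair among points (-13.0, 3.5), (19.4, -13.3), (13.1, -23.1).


d(P0,P1) = 36.4966, d(P0,P2) = 37.2662, d(P1,P2) = 11.6503
Closest: P1 and P2

Closest pair: (19.4, -13.3) and (13.1, -23.1), distance = 11.6503


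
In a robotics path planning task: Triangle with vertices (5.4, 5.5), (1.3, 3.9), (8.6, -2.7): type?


Side lengths squared: AB^2=19.37, BC^2=96.85, CA^2=77.48
Sorted: [19.37, 77.48, 96.85]
By sides: Scalene, By angles: Right

Scalene, Right


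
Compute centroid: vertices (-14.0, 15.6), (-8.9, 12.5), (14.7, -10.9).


Centroid = ((x_A+x_B+x_C)/3, (y_A+y_B+y_C)/3)
= (((-14)+(-8.9)+14.7)/3, (15.6+12.5+(-10.9))/3)
= (-2.7333, 5.7333)

(-2.7333, 5.7333)


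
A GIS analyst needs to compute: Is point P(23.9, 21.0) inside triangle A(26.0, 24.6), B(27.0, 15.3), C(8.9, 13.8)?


Cross products: AB x AP = -23.13, BC x BP = -107.82, CA x CP = -38.88
All same sign? yes

Yes, inside


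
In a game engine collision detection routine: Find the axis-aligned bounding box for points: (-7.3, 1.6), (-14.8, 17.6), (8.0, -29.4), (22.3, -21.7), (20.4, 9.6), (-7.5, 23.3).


x range: [-14.8, 22.3]
y range: [-29.4, 23.3]
Bounding box: (-14.8,-29.4) to (22.3,23.3)

(-14.8,-29.4) to (22.3,23.3)


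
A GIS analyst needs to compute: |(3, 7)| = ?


|u| = sqrt(3^2 + 7^2) = sqrt(58) = 7.6158

7.6158


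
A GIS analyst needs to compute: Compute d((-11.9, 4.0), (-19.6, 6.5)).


dx=-7.7, dy=2.5
d^2 = (-7.7)^2 + 2.5^2 = 65.54
d = sqrt(65.54) = 8.0957

8.0957


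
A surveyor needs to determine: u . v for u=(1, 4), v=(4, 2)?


u . v = u_x*v_x + u_y*v_y = 1*4 + 4*2
= 4 + 8 = 12

12


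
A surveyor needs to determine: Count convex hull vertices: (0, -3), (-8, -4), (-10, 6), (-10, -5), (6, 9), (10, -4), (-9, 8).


Convex hull vertices (CCW): (-10, -5), (10, -4), (6, 9), (-9, 8), (-10, 6)
Count = 5

5


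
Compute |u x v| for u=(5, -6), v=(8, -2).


|u x v| = |5*(-2) - (-6)*8|
= |(-10) - (-48)| = 38

38


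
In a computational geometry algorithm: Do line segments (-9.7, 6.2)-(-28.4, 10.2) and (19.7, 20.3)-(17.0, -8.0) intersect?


Cross products: d1=-793.95, d2=-1333.96, d3=-381.27, d4=158.74
d1*d2 < 0 and d3*d4 < 0? no

No, they don't intersect


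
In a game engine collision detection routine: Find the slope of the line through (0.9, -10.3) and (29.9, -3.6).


slope = (y2-y1)/(x2-x1) = ((-3.6)-(-10.3))/(29.9-0.9) = 6.7/29 = 0.231

0.231


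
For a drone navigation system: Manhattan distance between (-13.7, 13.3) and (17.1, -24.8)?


|(-13.7)-17.1| + |13.3-(-24.8)| = 30.8 + 38.1 = 68.9

68.9


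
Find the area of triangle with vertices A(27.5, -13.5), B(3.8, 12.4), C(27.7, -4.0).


Area = |x_A(y_B-y_C) + x_B(y_C-y_A) + x_C(y_A-y_B)|/2
= |451 + 36.1 + (-717.43)|/2
= 230.33/2 = 115.165

115.165


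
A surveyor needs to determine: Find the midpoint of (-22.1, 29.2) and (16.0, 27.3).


M = (((-22.1)+16)/2, (29.2+27.3)/2)
= (-3.05, 28.25)

(-3.05, 28.25)


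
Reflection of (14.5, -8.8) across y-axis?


Reflection over y-axis: (x,y) -> (-x,y)
(14.5, -8.8) -> (-14.5, -8.8)

(-14.5, -8.8)


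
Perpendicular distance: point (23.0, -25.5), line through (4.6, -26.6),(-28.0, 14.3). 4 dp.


|cross product| = 788.42
|line direction| = sqrt(2735.57) = 52.3027
Distance = 788.42/sqrt(2735.57) = 15.0742

15.0742


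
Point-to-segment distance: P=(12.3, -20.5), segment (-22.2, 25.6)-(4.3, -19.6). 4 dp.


Project P onto AB: t = 1 (clamped to [0,1])
Closest point on segment: (4.3, -19.6)
Distance: 8.0505

8.0505
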